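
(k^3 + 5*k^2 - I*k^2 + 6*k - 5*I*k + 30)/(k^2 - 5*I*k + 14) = (k^2 + k*(5 - 3*I) - 15*I)/(k - 7*I)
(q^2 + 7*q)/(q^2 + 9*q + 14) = q/(q + 2)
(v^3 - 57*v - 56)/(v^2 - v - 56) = v + 1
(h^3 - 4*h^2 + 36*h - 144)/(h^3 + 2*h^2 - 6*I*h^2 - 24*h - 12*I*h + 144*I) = (h + 6*I)/(h + 6)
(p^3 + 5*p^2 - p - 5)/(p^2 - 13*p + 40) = (p^3 + 5*p^2 - p - 5)/(p^2 - 13*p + 40)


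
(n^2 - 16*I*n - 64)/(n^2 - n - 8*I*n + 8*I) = (n - 8*I)/(n - 1)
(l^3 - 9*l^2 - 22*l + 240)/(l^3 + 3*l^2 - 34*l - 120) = (l - 8)/(l + 4)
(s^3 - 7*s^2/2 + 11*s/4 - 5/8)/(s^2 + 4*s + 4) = (8*s^3 - 28*s^2 + 22*s - 5)/(8*(s^2 + 4*s + 4))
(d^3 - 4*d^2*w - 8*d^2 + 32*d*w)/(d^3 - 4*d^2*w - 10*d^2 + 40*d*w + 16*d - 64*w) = d/(d - 2)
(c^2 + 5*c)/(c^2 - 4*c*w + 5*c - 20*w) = c/(c - 4*w)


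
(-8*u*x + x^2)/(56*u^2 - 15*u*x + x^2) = x/(-7*u + x)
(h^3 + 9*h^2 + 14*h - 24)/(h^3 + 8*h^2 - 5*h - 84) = (h^2 + 5*h - 6)/(h^2 + 4*h - 21)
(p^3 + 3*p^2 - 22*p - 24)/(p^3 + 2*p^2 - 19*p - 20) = (p + 6)/(p + 5)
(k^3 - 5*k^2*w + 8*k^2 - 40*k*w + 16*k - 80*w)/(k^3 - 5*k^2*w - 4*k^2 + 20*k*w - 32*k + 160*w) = (k + 4)/(k - 8)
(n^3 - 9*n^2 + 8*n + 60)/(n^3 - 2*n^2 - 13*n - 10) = (n - 6)/(n + 1)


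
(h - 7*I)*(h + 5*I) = h^2 - 2*I*h + 35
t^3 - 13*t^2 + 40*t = t*(t - 8)*(t - 5)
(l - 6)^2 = l^2 - 12*l + 36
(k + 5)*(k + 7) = k^2 + 12*k + 35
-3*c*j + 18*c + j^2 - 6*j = (-3*c + j)*(j - 6)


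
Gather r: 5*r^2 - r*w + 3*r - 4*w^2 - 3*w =5*r^2 + r*(3 - w) - 4*w^2 - 3*w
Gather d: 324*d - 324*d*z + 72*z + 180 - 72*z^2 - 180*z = d*(324 - 324*z) - 72*z^2 - 108*z + 180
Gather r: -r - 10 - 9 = -r - 19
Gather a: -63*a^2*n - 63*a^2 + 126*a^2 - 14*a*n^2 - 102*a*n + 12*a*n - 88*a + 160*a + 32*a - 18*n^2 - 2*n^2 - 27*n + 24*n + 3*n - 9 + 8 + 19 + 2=a^2*(63 - 63*n) + a*(-14*n^2 - 90*n + 104) - 20*n^2 + 20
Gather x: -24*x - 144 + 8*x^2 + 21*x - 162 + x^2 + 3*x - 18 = 9*x^2 - 324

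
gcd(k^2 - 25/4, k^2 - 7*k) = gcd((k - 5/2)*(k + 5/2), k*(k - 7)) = 1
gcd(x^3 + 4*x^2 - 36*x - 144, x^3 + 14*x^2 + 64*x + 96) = x^2 + 10*x + 24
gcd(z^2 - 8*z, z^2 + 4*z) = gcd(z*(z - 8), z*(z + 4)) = z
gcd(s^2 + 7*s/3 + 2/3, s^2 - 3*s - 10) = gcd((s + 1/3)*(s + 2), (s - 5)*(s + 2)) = s + 2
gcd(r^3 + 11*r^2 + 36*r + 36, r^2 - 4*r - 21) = r + 3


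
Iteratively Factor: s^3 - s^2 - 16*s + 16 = (s - 4)*(s^2 + 3*s - 4) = (s - 4)*(s - 1)*(s + 4)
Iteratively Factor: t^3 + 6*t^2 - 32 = (t + 4)*(t^2 + 2*t - 8) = (t + 4)^2*(t - 2)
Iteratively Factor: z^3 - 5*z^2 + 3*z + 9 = (z - 3)*(z^2 - 2*z - 3) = (z - 3)^2*(z + 1)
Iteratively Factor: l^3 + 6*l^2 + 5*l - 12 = (l + 4)*(l^2 + 2*l - 3) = (l + 3)*(l + 4)*(l - 1)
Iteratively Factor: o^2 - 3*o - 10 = (o - 5)*(o + 2)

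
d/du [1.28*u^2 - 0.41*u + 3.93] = 2.56*u - 0.41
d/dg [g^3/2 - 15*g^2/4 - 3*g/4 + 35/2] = 3*g^2/2 - 15*g/2 - 3/4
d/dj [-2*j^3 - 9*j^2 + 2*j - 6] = -6*j^2 - 18*j + 2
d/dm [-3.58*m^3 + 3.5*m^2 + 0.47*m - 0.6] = -10.74*m^2 + 7.0*m + 0.47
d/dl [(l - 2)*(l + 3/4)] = 2*l - 5/4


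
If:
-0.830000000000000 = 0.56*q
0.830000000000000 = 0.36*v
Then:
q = -1.48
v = 2.31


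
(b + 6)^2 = b^2 + 12*b + 36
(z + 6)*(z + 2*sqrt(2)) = z^2 + 2*sqrt(2)*z + 6*z + 12*sqrt(2)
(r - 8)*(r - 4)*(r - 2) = r^3 - 14*r^2 + 56*r - 64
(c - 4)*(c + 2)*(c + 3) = c^3 + c^2 - 14*c - 24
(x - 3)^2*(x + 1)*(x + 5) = x^4 - 22*x^2 + 24*x + 45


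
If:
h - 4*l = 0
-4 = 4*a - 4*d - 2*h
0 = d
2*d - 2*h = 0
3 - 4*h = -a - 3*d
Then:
No Solution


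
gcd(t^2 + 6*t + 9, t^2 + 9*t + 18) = t + 3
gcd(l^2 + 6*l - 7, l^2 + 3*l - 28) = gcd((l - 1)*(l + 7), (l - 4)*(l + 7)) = l + 7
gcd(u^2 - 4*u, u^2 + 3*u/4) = u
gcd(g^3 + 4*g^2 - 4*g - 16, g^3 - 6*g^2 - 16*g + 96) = g + 4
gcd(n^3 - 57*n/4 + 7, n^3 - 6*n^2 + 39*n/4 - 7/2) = n^2 - 4*n + 7/4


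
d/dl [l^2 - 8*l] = 2*l - 8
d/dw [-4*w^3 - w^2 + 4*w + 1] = -12*w^2 - 2*w + 4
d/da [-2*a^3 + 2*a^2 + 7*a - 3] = -6*a^2 + 4*a + 7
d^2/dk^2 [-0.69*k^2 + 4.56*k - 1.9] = -1.38000000000000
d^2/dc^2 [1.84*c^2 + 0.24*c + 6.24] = 3.68000000000000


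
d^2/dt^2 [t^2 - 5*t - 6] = 2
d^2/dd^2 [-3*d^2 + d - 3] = -6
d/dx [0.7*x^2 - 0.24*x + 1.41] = 1.4*x - 0.24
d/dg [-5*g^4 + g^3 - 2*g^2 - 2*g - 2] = -20*g^3 + 3*g^2 - 4*g - 2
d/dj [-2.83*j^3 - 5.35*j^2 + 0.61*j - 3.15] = -8.49*j^2 - 10.7*j + 0.61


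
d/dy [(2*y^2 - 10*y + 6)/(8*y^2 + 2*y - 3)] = 6*(14*y^2 - 18*y + 3)/(64*y^4 + 32*y^3 - 44*y^2 - 12*y + 9)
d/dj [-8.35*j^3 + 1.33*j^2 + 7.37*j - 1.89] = -25.05*j^2 + 2.66*j + 7.37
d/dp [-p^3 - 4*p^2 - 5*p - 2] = -3*p^2 - 8*p - 5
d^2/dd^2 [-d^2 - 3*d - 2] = -2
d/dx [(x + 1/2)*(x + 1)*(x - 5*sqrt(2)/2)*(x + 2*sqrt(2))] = 4*x^3 - 3*sqrt(2)*x^2/2 + 9*x^2/2 - 19*x - 3*sqrt(2)*x/2 - 15 - sqrt(2)/4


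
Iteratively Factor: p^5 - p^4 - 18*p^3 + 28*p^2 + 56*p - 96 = (p - 2)*(p^4 + p^3 - 16*p^2 - 4*p + 48) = (p - 2)^2*(p^3 + 3*p^2 - 10*p - 24) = (p - 2)^2*(p + 2)*(p^2 + p - 12) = (p - 2)^2*(p + 2)*(p + 4)*(p - 3)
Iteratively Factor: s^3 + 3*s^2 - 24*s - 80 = (s - 5)*(s^2 + 8*s + 16) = (s - 5)*(s + 4)*(s + 4)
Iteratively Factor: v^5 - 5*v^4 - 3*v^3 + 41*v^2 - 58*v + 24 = (v - 4)*(v^4 - v^3 - 7*v^2 + 13*v - 6) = (v - 4)*(v - 2)*(v^3 + v^2 - 5*v + 3) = (v - 4)*(v - 2)*(v + 3)*(v^2 - 2*v + 1) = (v - 4)*(v - 2)*(v - 1)*(v + 3)*(v - 1)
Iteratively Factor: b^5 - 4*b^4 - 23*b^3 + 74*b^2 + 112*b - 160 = (b + 4)*(b^4 - 8*b^3 + 9*b^2 + 38*b - 40) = (b - 1)*(b + 4)*(b^3 - 7*b^2 + 2*b + 40) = (b - 1)*(b + 2)*(b + 4)*(b^2 - 9*b + 20) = (b - 5)*(b - 1)*(b + 2)*(b + 4)*(b - 4)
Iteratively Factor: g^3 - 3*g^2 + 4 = (g - 2)*(g^2 - g - 2) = (g - 2)^2*(g + 1)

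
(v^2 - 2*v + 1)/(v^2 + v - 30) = (v^2 - 2*v + 1)/(v^2 + v - 30)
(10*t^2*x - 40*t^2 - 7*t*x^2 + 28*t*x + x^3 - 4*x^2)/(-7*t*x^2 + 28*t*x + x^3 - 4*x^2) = (10*t^2 - 7*t*x + x^2)/(x*(-7*t + x))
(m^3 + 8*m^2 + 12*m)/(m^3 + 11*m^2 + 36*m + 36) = m/(m + 3)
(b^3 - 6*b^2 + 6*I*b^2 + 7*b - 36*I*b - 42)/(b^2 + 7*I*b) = b - 6 - I + 6*I/b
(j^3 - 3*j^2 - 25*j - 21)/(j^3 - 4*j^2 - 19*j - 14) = (j + 3)/(j + 2)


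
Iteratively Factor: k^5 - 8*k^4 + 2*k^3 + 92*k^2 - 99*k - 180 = (k - 4)*(k^4 - 4*k^3 - 14*k^2 + 36*k + 45) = (k - 4)*(k + 3)*(k^3 - 7*k^2 + 7*k + 15) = (k - 5)*(k - 4)*(k + 3)*(k^2 - 2*k - 3) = (k - 5)*(k - 4)*(k + 1)*(k + 3)*(k - 3)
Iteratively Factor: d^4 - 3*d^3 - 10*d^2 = (d - 5)*(d^3 + 2*d^2) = d*(d - 5)*(d^2 + 2*d) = d^2*(d - 5)*(d + 2)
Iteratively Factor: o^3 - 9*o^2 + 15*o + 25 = (o + 1)*(o^2 - 10*o + 25) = (o - 5)*(o + 1)*(o - 5)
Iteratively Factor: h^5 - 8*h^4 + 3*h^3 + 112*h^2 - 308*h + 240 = (h + 4)*(h^4 - 12*h^3 + 51*h^2 - 92*h + 60) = (h - 2)*(h + 4)*(h^3 - 10*h^2 + 31*h - 30) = (h - 2)^2*(h + 4)*(h^2 - 8*h + 15) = (h - 5)*(h - 2)^2*(h + 4)*(h - 3)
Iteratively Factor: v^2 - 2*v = (v)*(v - 2)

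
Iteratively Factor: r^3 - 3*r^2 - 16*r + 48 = (r - 4)*(r^2 + r - 12) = (r - 4)*(r + 4)*(r - 3)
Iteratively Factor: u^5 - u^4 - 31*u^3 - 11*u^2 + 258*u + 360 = (u + 2)*(u^4 - 3*u^3 - 25*u^2 + 39*u + 180) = (u - 5)*(u + 2)*(u^3 + 2*u^2 - 15*u - 36) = (u - 5)*(u + 2)*(u + 3)*(u^2 - u - 12) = (u - 5)*(u - 4)*(u + 2)*(u + 3)*(u + 3)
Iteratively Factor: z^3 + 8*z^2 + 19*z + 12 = (z + 4)*(z^2 + 4*z + 3) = (z + 1)*(z + 4)*(z + 3)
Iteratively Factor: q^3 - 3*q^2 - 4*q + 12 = (q + 2)*(q^2 - 5*q + 6) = (q - 2)*(q + 2)*(q - 3)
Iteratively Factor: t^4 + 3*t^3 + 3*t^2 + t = (t + 1)*(t^3 + 2*t^2 + t) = t*(t + 1)*(t^2 + 2*t + 1) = t*(t + 1)^2*(t + 1)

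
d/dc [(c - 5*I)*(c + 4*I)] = 2*c - I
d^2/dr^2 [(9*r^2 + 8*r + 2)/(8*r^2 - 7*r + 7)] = 2*(1016*r^3 - 1128*r^2 - 1680*r + 819)/(512*r^6 - 1344*r^5 + 2520*r^4 - 2695*r^3 + 2205*r^2 - 1029*r + 343)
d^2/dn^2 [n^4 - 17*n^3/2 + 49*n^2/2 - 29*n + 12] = 12*n^2 - 51*n + 49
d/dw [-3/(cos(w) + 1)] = -3*sin(w)/(cos(w) + 1)^2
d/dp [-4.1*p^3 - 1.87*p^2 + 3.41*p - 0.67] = -12.3*p^2 - 3.74*p + 3.41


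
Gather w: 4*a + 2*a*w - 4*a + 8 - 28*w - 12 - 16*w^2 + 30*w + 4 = -16*w^2 + w*(2*a + 2)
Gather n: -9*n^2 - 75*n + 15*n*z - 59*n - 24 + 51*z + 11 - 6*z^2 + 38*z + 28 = -9*n^2 + n*(15*z - 134) - 6*z^2 + 89*z + 15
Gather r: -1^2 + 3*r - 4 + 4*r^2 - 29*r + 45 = 4*r^2 - 26*r + 40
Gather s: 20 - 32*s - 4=16 - 32*s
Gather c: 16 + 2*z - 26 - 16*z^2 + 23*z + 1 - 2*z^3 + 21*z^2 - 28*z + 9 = -2*z^3 + 5*z^2 - 3*z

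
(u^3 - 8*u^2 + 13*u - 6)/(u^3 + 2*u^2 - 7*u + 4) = (u - 6)/(u + 4)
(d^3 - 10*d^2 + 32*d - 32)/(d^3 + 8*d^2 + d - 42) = (d^2 - 8*d + 16)/(d^2 + 10*d + 21)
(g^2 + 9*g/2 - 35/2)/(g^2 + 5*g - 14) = (g - 5/2)/(g - 2)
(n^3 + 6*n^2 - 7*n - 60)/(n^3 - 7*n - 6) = (n^2 + 9*n + 20)/(n^2 + 3*n + 2)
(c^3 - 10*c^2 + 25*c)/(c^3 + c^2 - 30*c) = (c - 5)/(c + 6)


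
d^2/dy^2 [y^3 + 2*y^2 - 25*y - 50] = 6*y + 4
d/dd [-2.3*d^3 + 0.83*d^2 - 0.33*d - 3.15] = -6.9*d^2 + 1.66*d - 0.33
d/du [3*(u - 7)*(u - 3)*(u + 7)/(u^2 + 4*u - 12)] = 3*u*(u^3 + 8*u^2 + u - 222)/(u^4 + 8*u^3 - 8*u^2 - 96*u + 144)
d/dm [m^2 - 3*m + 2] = 2*m - 3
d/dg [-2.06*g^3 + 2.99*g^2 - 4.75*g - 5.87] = -6.18*g^2 + 5.98*g - 4.75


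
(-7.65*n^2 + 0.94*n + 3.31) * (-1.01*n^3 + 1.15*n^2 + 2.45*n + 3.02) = 7.7265*n^5 - 9.7469*n^4 - 21.0046*n^3 - 16.9935*n^2 + 10.9483*n + 9.9962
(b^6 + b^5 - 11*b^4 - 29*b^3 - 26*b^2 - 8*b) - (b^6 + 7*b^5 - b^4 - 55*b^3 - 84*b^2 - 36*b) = -6*b^5 - 10*b^4 + 26*b^3 + 58*b^2 + 28*b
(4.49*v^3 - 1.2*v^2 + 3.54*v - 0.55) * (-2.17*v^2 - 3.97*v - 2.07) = -9.7433*v^5 - 15.2213*v^4 - 12.2121*v^3 - 10.3763*v^2 - 5.1443*v + 1.1385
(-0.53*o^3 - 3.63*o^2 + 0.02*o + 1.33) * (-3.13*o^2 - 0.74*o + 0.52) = 1.6589*o^5 + 11.7541*o^4 + 2.348*o^3 - 6.0653*o^2 - 0.9738*o + 0.6916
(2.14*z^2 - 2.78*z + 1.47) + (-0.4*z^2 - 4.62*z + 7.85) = 1.74*z^2 - 7.4*z + 9.32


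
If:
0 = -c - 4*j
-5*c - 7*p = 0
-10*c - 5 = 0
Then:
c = -1/2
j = 1/8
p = 5/14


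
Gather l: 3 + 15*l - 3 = 15*l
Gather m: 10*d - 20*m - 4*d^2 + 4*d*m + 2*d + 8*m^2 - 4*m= -4*d^2 + 12*d + 8*m^2 + m*(4*d - 24)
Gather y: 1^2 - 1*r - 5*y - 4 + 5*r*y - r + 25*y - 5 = -2*r + y*(5*r + 20) - 8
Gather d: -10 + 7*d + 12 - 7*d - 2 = 0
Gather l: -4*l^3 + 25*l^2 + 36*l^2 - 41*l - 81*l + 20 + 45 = -4*l^3 + 61*l^2 - 122*l + 65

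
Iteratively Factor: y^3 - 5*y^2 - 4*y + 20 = (y - 2)*(y^2 - 3*y - 10) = (y - 5)*(y - 2)*(y + 2)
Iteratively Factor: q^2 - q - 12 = (q + 3)*(q - 4)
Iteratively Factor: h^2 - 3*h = (h)*(h - 3)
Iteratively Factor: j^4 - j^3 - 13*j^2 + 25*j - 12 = (j - 1)*(j^3 - 13*j + 12) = (j - 1)^2*(j^2 + j - 12) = (j - 1)^2*(j + 4)*(j - 3)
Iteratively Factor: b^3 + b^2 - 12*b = (b - 3)*(b^2 + 4*b) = (b - 3)*(b + 4)*(b)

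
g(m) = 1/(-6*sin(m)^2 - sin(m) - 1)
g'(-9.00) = 1.39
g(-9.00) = -0.62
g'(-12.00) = 0.59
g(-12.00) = -0.31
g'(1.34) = 0.05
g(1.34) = -0.13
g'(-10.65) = -0.08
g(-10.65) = -0.14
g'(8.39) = -0.15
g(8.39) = -0.16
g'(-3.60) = -0.83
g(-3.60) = -0.38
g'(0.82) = 0.27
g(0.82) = -0.20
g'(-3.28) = -1.68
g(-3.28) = -0.80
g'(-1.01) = -0.25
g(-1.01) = -0.22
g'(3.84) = 0.64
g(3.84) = -0.35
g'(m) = (12*sin(m)*cos(m) + cos(m))/(-6*sin(m)^2 - sin(m) - 1)^2 = (12*sin(m) + 1)*cos(m)/(6*sin(m)^2 + sin(m) + 1)^2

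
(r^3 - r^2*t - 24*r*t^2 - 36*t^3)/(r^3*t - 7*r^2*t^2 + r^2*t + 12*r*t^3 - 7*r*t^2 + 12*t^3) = (r^3 - r^2*t - 24*r*t^2 - 36*t^3)/(t*(r^3 - 7*r^2*t + r^2 + 12*r*t^2 - 7*r*t + 12*t^2))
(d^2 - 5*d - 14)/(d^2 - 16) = (d^2 - 5*d - 14)/(d^2 - 16)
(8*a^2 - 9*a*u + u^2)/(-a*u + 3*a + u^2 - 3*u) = (-8*a + u)/(u - 3)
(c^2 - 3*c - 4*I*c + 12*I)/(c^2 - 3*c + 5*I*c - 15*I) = (c - 4*I)/(c + 5*I)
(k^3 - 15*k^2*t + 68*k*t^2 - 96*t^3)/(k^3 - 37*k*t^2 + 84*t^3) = (k - 8*t)/(k + 7*t)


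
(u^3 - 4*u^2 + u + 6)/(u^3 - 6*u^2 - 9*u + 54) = (u^2 - u - 2)/(u^2 - 3*u - 18)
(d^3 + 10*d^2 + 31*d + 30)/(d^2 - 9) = (d^2 + 7*d + 10)/(d - 3)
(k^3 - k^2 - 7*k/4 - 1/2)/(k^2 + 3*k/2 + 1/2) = (k^2 - 3*k/2 - 1)/(k + 1)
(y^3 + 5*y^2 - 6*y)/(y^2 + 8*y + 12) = y*(y - 1)/(y + 2)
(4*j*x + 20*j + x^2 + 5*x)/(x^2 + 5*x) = (4*j + x)/x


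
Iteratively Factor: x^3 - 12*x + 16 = (x - 2)*(x^2 + 2*x - 8) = (x - 2)*(x + 4)*(x - 2)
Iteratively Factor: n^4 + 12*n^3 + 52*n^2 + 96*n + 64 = (n + 4)*(n^3 + 8*n^2 + 20*n + 16) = (n + 2)*(n + 4)*(n^2 + 6*n + 8) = (n + 2)*(n + 4)^2*(n + 2)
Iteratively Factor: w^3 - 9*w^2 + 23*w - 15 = (w - 1)*(w^2 - 8*w + 15) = (w - 5)*(w - 1)*(w - 3)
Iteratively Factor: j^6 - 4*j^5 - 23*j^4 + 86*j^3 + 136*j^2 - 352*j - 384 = (j - 3)*(j^5 - j^4 - 26*j^3 + 8*j^2 + 160*j + 128) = (j - 4)*(j - 3)*(j^4 + 3*j^3 - 14*j^2 - 48*j - 32) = (j - 4)*(j - 3)*(j + 2)*(j^3 + j^2 - 16*j - 16) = (j - 4)^2*(j - 3)*(j + 2)*(j^2 + 5*j + 4) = (j - 4)^2*(j - 3)*(j + 1)*(j + 2)*(j + 4)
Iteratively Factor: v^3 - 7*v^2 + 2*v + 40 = (v - 4)*(v^2 - 3*v - 10) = (v - 4)*(v + 2)*(v - 5)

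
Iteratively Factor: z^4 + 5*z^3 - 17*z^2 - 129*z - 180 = (z - 5)*(z^3 + 10*z^2 + 33*z + 36) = (z - 5)*(z + 3)*(z^2 + 7*z + 12) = (z - 5)*(z + 3)*(z + 4)*(z + 3)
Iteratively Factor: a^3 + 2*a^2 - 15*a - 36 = (a + 3)*(a^2 - a - 12) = (a - 4)*(a + 3)*(a + 3)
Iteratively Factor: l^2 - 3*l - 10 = (l + 2)*(l - 5)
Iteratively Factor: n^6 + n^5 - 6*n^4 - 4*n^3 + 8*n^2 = (n + 2)*(n^5 - n^4 - 4*n^3 + 4*n^2) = n*(n + 2)*(n^4 - n^3 - 4*n^2 + 4*n) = n*(n - 1)*(n + 2)*(n^3 - 4*n) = n*(n - 2)*(n - 1)*(n + 2)*(n^2 + 2*n) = n^2*(n - 2)*(n - 1)*(n + 2)*(n + 2)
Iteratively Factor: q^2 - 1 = (q + 1)*(q - 1)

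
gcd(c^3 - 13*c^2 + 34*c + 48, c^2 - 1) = c + 1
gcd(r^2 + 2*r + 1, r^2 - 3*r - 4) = r + 1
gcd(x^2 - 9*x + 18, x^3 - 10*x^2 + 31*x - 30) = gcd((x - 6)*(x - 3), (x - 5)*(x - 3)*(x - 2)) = x - 3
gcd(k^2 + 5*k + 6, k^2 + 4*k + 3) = k + 3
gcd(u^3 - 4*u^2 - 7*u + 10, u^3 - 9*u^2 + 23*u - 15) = u^2 - 6*u + 5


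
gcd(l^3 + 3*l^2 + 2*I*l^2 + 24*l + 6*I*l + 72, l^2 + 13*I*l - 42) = l + 6*I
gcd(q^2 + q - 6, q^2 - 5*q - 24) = q + 3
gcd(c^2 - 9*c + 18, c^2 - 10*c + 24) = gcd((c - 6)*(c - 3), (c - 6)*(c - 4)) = c - 6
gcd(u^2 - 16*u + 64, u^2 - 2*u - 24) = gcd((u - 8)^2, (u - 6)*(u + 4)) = 1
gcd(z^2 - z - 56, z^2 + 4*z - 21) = z + 7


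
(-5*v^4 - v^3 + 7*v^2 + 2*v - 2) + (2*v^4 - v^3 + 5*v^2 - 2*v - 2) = -3*v^4 - 2*v^3 + 12*v^2 - 4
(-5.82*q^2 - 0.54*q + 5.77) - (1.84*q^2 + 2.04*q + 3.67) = -7.66*q^2 - 2.58*q + 2.1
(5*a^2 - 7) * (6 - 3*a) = -15*a^3 + 30*a^2 + 21*a - 42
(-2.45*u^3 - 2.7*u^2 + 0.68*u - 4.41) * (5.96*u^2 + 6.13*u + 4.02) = -14.602*u^5 - 31.1105*u^4 - 22.3472*u^3 - 32.9692*u^2 - 24.2997*u - 17.7282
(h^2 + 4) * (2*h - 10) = 2*h^3 - 10*h^2 + 8*h - 40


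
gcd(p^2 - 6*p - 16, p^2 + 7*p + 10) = p + 2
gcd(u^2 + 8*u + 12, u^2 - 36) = u + 6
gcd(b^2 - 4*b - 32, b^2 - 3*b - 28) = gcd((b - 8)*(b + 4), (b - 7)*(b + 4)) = b + 4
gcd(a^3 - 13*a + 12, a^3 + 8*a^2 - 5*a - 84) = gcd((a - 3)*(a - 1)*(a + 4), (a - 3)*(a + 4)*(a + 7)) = a^2 + a - 12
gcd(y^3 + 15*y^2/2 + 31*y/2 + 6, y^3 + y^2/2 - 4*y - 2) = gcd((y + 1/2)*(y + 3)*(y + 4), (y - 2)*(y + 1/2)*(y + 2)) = y + 1/2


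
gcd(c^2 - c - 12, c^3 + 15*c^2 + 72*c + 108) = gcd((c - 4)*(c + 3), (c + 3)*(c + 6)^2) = c + 3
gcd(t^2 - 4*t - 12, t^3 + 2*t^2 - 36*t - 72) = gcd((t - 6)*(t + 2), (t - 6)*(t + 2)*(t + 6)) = t^2 - 4*t - 12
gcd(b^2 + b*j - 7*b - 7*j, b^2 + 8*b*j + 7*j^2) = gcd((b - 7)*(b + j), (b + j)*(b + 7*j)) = b + j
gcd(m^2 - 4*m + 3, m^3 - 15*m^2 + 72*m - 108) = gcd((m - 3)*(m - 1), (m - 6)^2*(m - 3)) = m - 3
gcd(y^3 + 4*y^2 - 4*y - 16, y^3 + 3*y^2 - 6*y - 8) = y^2 + 2*y - 8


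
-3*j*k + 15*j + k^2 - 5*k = (-3*j + k)*(k - 5)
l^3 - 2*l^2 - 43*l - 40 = (l - 8)*(l + 1)*(l + 5)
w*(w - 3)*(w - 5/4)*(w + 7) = w^4 + 11*w^3/4 - 26*w^2 + 105*w/4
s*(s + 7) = s^2 + 7*s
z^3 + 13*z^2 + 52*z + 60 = (z + 2)*(z + 5)*(z + 6)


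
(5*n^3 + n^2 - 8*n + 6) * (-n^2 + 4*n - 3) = -5*n^5 + 19*n^4 - 3*n^3 - 41*n^2 + 48*n - 18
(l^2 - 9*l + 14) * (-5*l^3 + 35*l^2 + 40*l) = -5*l^5 + 80*l^4 - 345*l^3 + 130*l^2 + 560*l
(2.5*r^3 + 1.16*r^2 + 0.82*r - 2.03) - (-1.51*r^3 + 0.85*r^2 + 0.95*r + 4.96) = 4.01*r^3 + 0.31*r^2 - 0.13*r - 6.99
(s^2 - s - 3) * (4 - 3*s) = -3*s^3 + 7*s^2 + 5*s - 12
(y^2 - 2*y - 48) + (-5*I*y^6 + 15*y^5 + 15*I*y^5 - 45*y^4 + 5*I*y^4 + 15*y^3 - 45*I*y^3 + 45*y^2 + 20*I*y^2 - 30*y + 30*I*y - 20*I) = -5*I*y^6 + 15*y^5 + 15*I*y^5 - 45*y^4 + 5*I*y^4 + 15*y^3 - 45*I*y^3 + 46*y^2 + 20*I*y^2 - 32*y + 30*I*y - 48 - 20*I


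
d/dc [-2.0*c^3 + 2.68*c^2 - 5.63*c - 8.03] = -6.0*c^2 + 5.36*c - 5.63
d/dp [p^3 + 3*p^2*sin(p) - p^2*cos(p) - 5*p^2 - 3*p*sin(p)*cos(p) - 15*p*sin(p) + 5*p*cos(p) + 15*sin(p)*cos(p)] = p^2*sin(p) + 3*p^2*cos(p) + 3*p^2 + p*sin(p) - 17*p*cos(p) - 3*p*cos(2*p) - 10*p - 15*sin(p) - 3*sin(2*p)/2 + 5*cos(p) + 15*cos(2*p)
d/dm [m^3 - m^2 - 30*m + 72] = 3*m^2 - 2*m - 30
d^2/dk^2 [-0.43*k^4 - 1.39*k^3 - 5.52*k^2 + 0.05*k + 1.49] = -5.16*k^2 - 8.34*k - 11.04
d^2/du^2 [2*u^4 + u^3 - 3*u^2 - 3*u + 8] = 24*u^2 + 6*u - 6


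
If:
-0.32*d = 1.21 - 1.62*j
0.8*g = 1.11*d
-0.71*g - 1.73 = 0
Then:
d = -1.76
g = -2.44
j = 0.40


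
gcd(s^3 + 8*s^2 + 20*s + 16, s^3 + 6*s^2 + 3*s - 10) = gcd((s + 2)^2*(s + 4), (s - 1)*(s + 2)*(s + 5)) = s + 2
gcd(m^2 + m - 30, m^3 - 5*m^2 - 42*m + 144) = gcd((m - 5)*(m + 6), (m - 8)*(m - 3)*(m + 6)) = m + 6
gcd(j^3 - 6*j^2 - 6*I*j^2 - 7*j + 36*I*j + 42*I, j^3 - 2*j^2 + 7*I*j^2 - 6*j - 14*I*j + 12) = 1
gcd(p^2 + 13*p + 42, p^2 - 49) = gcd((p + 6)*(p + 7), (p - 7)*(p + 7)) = p + 7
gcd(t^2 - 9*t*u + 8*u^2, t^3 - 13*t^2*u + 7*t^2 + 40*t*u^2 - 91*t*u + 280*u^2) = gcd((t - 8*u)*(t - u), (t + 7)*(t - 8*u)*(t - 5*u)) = t - 8*u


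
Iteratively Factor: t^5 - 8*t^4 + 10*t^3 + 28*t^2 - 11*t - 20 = (t + 1)*(t^4 - 9*t^3 + 19*t^2 + 9*t - 20) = (t - 5)*(t + 1)*(t^3 - 4*t^2 - t + 4) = (t - 5)*(t + 1)^2*(t^2 - 5*t + 4) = (t - 5)*(t - 1)*(t + 1)^2*(t - 4)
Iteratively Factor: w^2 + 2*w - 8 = (w + 4)*(w - 2)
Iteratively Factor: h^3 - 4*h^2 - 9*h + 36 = (h - 3)*(h^2 - h - 12) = (h - 4)*(h - 3)*(h + 3)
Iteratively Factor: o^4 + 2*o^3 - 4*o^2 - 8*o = (o - 2)*(o^3 + 4*o^2 + 4*o) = (o - 2)*(o + 2)*(o^2 + 2*o) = o*(o - 2)*(o + 2)*(o + 2)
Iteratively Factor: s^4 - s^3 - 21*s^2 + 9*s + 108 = (s + 3)*(s^3 - 4*s^2 - 9*s + 36) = (s + 3)^2*(s^2 - 7*s + 12) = (s - 3)*(s + 3)^2*(s - 4)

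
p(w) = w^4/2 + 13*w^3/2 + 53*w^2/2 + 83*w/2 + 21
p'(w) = 2*w^3 + 39*w^2/2 + 53*w + 83/2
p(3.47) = 828.16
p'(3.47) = 543.77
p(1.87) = 239.89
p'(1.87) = 221.88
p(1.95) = 258.12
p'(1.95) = 233.83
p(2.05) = 282.27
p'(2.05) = 249.33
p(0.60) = 56.91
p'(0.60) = 80.75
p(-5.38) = -28.54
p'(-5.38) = 9.33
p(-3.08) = -0.35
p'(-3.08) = 4.81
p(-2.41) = 0.78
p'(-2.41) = -0.97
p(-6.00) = -30.00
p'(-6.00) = -6.50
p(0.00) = 21.00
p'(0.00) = 41.50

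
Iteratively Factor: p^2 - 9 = (p - 3)*(p + 3)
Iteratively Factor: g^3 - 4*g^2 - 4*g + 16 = (g - 4)*(g^2 - 4) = (g - 4)*(g - 2)*(g + 2)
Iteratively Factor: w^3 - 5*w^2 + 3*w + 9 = (w - 3)*(w^2 - 2*w - 3) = (w - 3)^2*(w + 1)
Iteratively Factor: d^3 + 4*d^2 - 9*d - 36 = (d + 3)*(d^2 + d - 12) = (d - 3)*(d + 3)*(d + 4)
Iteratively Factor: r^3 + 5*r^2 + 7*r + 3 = (r + 1)*(r^2 + 4*r + 3) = (r + 1)^2*(r + 3)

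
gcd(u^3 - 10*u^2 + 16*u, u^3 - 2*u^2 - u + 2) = u - 2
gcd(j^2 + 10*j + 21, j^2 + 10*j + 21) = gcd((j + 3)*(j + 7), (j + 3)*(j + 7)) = j^2 + 10*j + 21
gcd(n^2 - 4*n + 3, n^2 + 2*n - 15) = n - 3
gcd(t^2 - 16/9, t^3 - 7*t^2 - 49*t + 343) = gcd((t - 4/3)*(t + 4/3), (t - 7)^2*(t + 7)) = 1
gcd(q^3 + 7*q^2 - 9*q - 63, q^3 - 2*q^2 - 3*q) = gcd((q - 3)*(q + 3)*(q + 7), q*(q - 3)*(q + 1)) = q - 3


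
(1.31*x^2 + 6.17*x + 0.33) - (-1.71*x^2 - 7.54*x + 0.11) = 3.02*x^2 + 13.71*x + 0.22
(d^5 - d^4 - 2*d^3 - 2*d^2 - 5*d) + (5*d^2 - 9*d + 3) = d^5 - d^4 - 2*d^3 + 3*d^2 - 14*d + 3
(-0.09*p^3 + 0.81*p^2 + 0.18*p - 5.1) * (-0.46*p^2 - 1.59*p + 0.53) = 0.0414*p^5 - 0.2295*p^4 - 1.4184*p^3 + 2.4891*p^2 + 8.2044*p - 2.703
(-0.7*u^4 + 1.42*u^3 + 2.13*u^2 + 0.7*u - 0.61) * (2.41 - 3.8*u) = 2.66*u^5 - 7.083*u^4 - 4.6718*u^3 + 2.4733*u^2 + 4.005*u - 1.4701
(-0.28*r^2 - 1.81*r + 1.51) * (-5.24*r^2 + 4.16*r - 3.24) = 1.4672*r^4 + 8.3196*r^3 - 14.5348*r^2 + 12.146*r - 4.8924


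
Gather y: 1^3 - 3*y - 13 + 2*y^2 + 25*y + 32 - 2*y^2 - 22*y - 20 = 0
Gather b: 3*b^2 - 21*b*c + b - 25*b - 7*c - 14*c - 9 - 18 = 3*b^2 + b*(-21*c - 24) - 21*c - 27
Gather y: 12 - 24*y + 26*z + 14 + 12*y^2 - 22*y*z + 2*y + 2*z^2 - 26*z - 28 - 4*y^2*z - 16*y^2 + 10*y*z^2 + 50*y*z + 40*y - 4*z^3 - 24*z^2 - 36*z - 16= y^2*(-4*z - 4) + y*(10*z^2 + 28*z + 18) - 4*z^3 - 22*z^2 - 36*z - 18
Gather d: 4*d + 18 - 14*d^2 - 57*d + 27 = -14*d^2 - 53*d + 45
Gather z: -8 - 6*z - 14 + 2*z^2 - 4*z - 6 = 2*z^2 - 10*z - 28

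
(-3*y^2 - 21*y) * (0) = 0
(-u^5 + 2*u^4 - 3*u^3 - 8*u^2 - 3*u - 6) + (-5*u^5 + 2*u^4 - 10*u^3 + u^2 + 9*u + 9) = -6*u^5 + 4*u^4 - 13*u^3 - 7*u^2 + 6*u + 3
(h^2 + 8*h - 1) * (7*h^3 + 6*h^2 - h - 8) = 7*h^5 + 62*h^4 + 40*h^3 - 22*h^2 - 63*h + 8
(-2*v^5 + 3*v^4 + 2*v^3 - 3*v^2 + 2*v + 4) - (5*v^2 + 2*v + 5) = -2*v^5 + 3*v^4 + 2*v^3 - 8*v^2 - 1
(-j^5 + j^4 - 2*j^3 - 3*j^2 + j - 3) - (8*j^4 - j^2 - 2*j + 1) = -j^5 - 7*j^4 - 2*j^3 - 2*j^2 + 3*j - 4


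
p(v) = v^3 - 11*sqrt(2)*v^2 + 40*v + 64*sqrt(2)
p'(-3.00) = 160.34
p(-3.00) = -196.50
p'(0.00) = 40.00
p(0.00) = 90.51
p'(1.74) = -5.05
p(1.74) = 118.28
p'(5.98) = -38.77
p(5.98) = -12.74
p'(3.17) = -28.48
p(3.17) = 92.84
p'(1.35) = 3.47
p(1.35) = 118.62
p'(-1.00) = 74.11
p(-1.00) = 33.95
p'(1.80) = -6.28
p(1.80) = 117.94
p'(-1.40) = 89.44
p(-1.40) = 1.28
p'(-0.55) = 58.02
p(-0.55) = 63.64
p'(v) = 3*v^2 - 22*sqrt(2)*v + 40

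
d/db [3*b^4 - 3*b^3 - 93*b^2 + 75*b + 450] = 12*b^3 - 9*b^2 - 186*b + 75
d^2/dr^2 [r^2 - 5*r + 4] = 2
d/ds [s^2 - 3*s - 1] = 2*s - 3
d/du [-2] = 0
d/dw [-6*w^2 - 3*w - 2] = -12*w - 3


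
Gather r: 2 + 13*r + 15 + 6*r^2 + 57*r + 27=6*r^2 + 70*r + 44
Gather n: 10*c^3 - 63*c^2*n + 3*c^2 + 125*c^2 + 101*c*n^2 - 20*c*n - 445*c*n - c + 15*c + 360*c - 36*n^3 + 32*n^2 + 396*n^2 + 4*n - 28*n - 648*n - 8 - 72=10*c^3 + 128*c^2 + 374*c - 36*n^3 + n^2*(101*c + 428) + n*(-63*c^2 - 465*c - 672) - 80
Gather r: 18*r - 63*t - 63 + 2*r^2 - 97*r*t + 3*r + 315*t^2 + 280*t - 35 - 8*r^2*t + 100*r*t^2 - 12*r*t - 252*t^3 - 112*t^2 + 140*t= r^2*(2 - 8*t) + r*(100*t^2 - 109*t + 21) - 252*t^3 + 203*t^2 + 357*t - 98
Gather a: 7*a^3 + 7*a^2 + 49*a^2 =7*a^3 + 56*a^2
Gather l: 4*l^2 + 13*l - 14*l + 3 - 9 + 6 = 4*l^2 - l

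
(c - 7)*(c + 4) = c^2 - 3*c - 28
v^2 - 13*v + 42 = (v - 7)*(v - 6)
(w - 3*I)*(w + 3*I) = w^2 + 9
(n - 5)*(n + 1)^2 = n^3 - 3*n^2 - 9*n - 5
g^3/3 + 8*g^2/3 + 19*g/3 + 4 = (g/3 + 1)*(g + 1)*(g + 4)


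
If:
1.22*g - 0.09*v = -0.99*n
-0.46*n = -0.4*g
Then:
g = 0.0432511491851233*v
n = 0.0376096949435855*v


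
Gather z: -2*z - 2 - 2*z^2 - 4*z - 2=-2*z^2 - 6*z - 4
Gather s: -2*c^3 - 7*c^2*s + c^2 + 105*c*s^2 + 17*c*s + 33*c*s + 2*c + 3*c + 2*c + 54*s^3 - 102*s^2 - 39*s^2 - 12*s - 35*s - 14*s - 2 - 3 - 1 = -2*c^3 + c^2 + 7*c + 54*s^3 + s^2*(105*c - 141) + s*(-7*c^2 + 50*c - 61) - 6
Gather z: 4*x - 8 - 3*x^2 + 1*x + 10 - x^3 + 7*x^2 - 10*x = -x^3 + 4*x^2 - 5*x + 2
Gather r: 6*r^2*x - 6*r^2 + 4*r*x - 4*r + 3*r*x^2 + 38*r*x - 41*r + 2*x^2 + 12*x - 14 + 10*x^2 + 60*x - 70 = r^2*(6*x - 6) + r*(3*x^2 + 42*x - 45) + 12*x^2 + 72*x - 84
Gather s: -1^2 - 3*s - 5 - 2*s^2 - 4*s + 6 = -2*s^2 - 7*s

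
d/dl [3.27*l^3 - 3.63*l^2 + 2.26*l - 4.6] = 9.81*l^2 - 7.26*l + 2.26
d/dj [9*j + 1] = 9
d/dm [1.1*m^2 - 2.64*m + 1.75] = 2.2*m - 2.64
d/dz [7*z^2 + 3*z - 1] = 14*z + 3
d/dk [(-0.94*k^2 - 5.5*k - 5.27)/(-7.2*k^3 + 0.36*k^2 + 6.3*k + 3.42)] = (-6.768*k^4 - 79.2*k^3 - 117.774*k^2 - 2.6352*k + 14.391)/(51.84*k^6 - 5.184*k^5 - 90.5904*k^4 - 44.712*k^3 + 42.1524*k^2 + 43.092*k + 11.6964)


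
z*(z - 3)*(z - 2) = z^3 - 5*z^2 + 6*z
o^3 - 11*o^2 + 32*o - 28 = (o - 7)*(o - 2)^2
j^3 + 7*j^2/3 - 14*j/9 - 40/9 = (j - 4/3)*(j + 5/3)*(j + 2)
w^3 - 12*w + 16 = (w - 2)^2*(w + 4)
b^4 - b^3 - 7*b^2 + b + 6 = (b - 3)*(b - 1)*(b + 1)*(b + 2)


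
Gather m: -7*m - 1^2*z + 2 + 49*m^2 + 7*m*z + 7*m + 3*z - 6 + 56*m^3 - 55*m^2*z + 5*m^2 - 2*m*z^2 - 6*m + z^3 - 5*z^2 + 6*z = 56*m^3 + m^2*(54 - 55*z) + m*(-2*z^2 + 7*z - 6) + z^3 - 5*z^2 + 8*z - 4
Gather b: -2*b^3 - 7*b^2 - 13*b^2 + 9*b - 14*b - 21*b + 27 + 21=-2*b^3 - 20*b^2 - 26*b + 48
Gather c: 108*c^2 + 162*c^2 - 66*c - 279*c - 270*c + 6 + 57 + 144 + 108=270*c^2 - 615*c + 315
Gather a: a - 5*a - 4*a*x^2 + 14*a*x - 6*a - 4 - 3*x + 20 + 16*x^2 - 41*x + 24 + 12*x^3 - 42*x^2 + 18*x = a*(-4*x^2 + 14*x - 10) + 12*x^3 - 26*x^2 - 26*x + 40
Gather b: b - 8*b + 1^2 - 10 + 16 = 7 - 7*b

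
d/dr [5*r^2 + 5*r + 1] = 10*r + 5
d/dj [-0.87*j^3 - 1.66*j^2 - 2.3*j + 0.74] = -2.61*j^2 - 3.32*j - 2.3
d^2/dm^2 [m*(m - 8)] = 2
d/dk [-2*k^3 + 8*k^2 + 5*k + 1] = -6*k^2 + 16*k + 5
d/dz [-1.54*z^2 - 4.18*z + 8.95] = -3.08*z - 4.18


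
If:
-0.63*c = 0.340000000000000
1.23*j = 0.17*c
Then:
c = -0.54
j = -0.07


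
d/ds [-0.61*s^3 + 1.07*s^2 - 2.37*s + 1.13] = -1.83*s^2 + 2.14*s - 2.37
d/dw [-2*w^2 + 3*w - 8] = 3 - 4*w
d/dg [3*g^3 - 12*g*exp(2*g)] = 9*g^2 - 24*g*exp(2*g) - 12*exp(2*g)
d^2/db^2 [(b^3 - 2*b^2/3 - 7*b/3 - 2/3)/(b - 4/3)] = 2*(27*b^3 - 108*b^2 + 144*b - 134)/(27*b^3 - 108*b^2 + 144*b - 64)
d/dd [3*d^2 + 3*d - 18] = 6*d + 3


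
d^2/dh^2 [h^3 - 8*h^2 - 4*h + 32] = 6*h - 16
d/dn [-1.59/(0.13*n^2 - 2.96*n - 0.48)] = (0.4134*n - 4.7064)/(-0.13*n^2 + 2.96*n + 0.48)^2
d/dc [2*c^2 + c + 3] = 4*c + 1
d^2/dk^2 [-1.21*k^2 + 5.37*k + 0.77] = -2.42000000000000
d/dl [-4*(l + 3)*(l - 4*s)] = -8*l + 16*s - 12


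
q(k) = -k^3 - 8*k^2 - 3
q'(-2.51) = 21.26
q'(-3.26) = 20.28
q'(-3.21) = 20.45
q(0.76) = -8.06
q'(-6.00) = -12.00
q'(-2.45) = 21.19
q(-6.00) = -75.00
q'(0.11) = -1.80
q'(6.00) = -204.00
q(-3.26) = -53.37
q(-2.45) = -36.31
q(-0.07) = -3.04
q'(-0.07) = 1.11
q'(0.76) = -13.89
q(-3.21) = -52.36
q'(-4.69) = 9.05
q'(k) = -3*k^2 - 16*k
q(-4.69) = -75.81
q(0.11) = -3.10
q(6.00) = -507.00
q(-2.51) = -37.59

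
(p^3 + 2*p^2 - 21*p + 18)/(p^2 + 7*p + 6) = (p^2 - 4*p + 3)/(p + 1)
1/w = 1/w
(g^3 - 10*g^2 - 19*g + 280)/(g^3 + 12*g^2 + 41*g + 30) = (g^2 - 15*g + 56)/(g^2 + 7*g + 6)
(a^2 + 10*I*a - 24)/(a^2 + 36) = (a + 4*I)/(a - 6*I)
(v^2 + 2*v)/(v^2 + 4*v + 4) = v/(v + 2)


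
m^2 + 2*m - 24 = (m - 4)*(m + 6)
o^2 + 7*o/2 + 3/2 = (o + 1/2)*(o + 3)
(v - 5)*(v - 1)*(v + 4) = v^3 - 2*v^2 - 19*v + 20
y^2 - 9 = (y - 3)*(y + 3)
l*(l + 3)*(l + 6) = l^3 + 9*l^2 + 18*l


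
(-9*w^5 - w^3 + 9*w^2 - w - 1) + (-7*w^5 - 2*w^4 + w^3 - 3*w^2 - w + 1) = -16*w^5 - 2*w^4 + 6*w^2 - 2*w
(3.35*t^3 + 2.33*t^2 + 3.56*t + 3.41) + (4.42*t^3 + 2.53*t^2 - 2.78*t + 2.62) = 7.77*t^3 + 4.86*t^2 + 0.78*t + 6.03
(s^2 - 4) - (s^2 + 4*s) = -4*s - 4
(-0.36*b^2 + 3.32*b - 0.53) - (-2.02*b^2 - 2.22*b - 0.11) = 1.66*b^2 + 5.54*b - 0.42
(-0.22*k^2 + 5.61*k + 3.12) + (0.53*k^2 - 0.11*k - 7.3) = 0.31*k^2 + 5.5*k - 4.18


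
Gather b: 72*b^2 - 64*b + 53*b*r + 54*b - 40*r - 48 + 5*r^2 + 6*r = 72*b^2 + b*(53*r - 10) + 5*r^2 - 34*r - 48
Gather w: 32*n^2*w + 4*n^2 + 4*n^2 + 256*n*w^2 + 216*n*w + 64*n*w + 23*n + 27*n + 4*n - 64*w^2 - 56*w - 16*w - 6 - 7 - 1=8*n^2 + 54*n + w^2*(256*n - 64) + w*(32*n^2 + 280*n - 72) - 14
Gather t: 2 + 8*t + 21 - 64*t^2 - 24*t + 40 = -64*t^2 - 16*t + 63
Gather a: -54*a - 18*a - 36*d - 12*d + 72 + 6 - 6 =-72*a - 48*d + 72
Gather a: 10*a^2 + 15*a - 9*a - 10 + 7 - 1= 10*a^2 + 6*a - 4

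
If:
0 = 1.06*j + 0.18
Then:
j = -0.17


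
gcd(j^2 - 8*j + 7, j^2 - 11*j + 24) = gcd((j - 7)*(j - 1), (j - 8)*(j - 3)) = 1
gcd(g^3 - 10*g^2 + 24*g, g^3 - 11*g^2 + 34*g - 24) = g^2 - 10*g + 24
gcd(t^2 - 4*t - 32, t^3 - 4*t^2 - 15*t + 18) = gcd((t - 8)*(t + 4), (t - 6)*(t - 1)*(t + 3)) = 1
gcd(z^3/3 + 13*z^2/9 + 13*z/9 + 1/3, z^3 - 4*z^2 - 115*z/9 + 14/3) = 1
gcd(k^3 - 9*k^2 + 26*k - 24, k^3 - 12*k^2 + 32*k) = k - 4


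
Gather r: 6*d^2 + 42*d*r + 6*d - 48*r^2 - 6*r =6*d^2 + 6*d - 48*r^2 + r*(42*d - 6)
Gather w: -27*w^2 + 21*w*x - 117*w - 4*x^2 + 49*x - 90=-27*w^2 + w*(21*x - 117) - 4*x^2 + 49*x - 90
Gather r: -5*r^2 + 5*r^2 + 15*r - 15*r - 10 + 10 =0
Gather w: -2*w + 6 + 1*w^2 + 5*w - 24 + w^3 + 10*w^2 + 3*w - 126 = w^3 + 11*w^2 + 6*w - 144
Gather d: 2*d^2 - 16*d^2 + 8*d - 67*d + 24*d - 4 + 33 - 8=-14*d^2 - 35*d + 21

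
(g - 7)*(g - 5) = g^2 - 12*g + 35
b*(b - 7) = b^2 - 7*b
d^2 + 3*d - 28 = (d - 4)*(d + 7)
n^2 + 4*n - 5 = (n - 1)*(n + 5)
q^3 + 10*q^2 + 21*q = q*(q + 3)*(q + 7)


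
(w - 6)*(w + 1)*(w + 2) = w^3 - 3*w^2 - 16*w - 12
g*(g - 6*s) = g^2 - 6*g*s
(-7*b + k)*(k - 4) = -7*b*k + 28*b + k^2 - 4*k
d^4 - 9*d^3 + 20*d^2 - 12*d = d*(d - 6)*(d - 2)*(d - 1)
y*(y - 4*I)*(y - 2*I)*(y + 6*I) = y^4 + 28*y^2 - 48*I*y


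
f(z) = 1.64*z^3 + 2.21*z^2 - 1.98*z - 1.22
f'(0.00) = -1.98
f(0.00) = -1.22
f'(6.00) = 201.66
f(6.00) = 420.70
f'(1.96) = 25.58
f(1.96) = 15.74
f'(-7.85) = 266.51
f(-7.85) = -642.82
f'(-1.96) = 8.26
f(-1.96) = -1.20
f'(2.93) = 53.21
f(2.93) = 53.20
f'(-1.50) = 2.46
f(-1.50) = 1.19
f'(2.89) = 51.89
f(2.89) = 51.10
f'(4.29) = 107.53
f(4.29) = 160.44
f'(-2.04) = 9.48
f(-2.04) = -1.91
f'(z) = 4.92*z^2 + 4.42*z - 1.98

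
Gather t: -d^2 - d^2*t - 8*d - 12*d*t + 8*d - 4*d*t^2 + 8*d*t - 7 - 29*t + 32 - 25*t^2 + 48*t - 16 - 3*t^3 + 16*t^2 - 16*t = -d^2 - 3*t^3 + t^2*(-4*d - 9) + t*(-d^2 - 4*d + 3) + 9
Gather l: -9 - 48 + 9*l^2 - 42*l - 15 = 9*l^2 - 42*l - 72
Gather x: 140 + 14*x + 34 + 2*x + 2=16*x + 176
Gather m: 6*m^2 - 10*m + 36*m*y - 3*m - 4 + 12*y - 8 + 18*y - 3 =6*m^2 + m*(36*y - 13) + 30*y - 15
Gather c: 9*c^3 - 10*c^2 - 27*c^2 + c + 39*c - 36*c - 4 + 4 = 9*c^3 - 37*c^2 + 4*c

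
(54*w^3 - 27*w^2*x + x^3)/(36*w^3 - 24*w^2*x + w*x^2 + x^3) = (-3*w + x)/(-2*w + x)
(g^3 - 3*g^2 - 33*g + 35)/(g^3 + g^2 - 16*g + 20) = (g^2 - 8*g + 7)/(g^2 - 4*g + 4)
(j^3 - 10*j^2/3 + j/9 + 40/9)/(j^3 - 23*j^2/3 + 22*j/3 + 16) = (j - 5/3)/(j - 6)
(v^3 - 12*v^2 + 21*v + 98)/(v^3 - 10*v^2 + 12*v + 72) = (v^2 - 14*v + 49)/(v^2 - 12*v + 36)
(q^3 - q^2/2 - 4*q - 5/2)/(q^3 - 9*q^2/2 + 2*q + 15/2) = (q + 1)/(q - 3)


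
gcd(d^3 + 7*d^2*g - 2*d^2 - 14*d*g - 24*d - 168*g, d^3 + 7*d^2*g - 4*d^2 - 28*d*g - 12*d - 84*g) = d^2 + 7*d*g - 6*d - 42*g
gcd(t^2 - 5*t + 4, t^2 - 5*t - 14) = 1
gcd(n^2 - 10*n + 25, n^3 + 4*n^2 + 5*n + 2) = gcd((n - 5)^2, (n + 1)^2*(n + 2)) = 1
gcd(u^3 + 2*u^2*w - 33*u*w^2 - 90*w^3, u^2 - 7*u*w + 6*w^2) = u - 6*w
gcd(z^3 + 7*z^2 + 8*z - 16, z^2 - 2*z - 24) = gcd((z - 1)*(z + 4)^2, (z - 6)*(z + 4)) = z + 4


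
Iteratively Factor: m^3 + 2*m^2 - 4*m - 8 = (m + 2)*(m^2 - 4) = (m + 2)^2*(m - 2)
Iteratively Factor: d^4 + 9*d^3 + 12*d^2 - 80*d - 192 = (d - 3)*(d^3 + 12*d^2 + 48*d + 64) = (d - 3)*(d + 4)*(d^2 + 8*d + 16) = (d - 3)*(d + 4)^2*(d + 4)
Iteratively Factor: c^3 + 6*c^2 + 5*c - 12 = (c + 3)*(c^2 + 3*c - 4) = (c + 3)*(c + 4)*(c - 1)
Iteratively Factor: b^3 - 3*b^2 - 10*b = (b - 5)*(b^2 + 2*b) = b*(b - 5)*(b + 2)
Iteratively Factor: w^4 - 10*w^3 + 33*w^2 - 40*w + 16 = (w - 4)*(w^3 - 6*w^2 + 9*w - 4) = (w - 4)*(w - 1)*(w^2 - 5*w + 4) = (w - 4)^2*(w - 1)*(w - 1)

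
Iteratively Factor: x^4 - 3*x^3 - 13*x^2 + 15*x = (x + 3)*(x^3 - 6*x^2 + 5*x) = x*(x + 3)*(x^2 - 6*x + 5) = x*(x - 5)*(x + 3)*(x - 1)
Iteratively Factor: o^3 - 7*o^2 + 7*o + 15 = (o + 1)*(o^2 - 8*o + 15) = (o - 3)*(o + 1)*(o - 5)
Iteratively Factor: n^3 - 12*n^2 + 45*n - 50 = (n - 5)*(n^2 - 7*n + 10) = (n - 5)*(n - 2)*(n - 5)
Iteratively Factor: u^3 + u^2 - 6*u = (u)*(u^2 + u - 6) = u*(u + 3)*(u - 2)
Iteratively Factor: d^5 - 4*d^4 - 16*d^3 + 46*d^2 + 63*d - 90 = (d + 3)*(d^4 - 7*d^3 + 5*d^2 + 31*d - 30) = (d - 1)*(d + 3)*(d^3 - 6*d^2 - d + 30) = (d - 3)*(d - 1)*(d + 3)*(d^2 - 3*d - 10) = (d - 3)*(d - 1)*(d + 2)*(d + 3)*(d - 5)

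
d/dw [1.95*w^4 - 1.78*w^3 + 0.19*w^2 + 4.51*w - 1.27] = 7.8*w^3 - 5.34*w^2 + 0.38*w + 4.51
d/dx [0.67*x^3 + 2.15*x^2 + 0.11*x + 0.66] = 2.01*x^2 + 4.3*x + 0.11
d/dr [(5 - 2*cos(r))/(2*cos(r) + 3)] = 16*sin(r)/(2*cos(r) + 3)^2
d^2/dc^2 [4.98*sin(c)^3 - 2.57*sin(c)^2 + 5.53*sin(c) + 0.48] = -9.26500000000001*sin(c) + 11.205*sin(3*c) - 5.14*cos(2*c)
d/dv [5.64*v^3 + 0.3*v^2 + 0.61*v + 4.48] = 16.92*v^2 + 0.6*v + 0.61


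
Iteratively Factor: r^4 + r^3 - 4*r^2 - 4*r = (r - 2)*(r^3 + 3*r^2 + 2*r) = r*(r - 2)*(r^2 + 3*r + 2) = r*(r - 2)*(r + 1)*(r + 2)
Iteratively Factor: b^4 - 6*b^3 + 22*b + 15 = (b + 1)*(b^3 - 7*b^2 + 7*b + 15) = (b - 3)*(b + 1)*(b^2 - 4*b - 5) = (b - 5)*(b - 3)*(b + 1)*(b + 1)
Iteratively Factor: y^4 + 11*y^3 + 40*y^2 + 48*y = (y)*(y^3 + 11*y^2 + 40*y + 48) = y*(y + 4)*(y^2 + 7*y + 12) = y*(y + 3)*(y + 4)*(y + 4)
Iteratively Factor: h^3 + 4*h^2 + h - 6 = (h + 2)*(h^2 + 2*h - 3) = (h - 1)*(h + 2)*(h + 3)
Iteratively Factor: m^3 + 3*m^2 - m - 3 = (m - 1)*(m^2 + 4*m + 3) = (m - 1)*(m + 1)*(m + 3)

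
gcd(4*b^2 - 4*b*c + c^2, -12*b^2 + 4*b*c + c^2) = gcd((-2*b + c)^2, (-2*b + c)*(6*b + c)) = 2*b - c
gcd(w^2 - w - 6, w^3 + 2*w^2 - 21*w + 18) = w - 3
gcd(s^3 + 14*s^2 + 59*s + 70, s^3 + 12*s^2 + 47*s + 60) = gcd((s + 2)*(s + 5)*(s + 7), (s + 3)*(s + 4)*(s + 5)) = s + 5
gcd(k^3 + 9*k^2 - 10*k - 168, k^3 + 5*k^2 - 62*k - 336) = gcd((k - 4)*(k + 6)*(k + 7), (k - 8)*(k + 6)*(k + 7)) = k^2 + 13*k + 42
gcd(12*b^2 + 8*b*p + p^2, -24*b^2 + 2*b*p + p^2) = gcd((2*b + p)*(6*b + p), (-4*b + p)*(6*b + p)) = 6*b + p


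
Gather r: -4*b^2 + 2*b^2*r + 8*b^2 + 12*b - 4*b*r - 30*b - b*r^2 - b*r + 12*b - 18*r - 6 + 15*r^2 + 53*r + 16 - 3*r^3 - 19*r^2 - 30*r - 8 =4*b^2 - 6*b - 3*r^3 + r^2*(-b - 4) + r*(2*b^2 - 5*b + 5) + 2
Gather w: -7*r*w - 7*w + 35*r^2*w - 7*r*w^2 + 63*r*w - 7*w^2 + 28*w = w^2*(-7*r - 7) + w*(35*r^2 + 56*r + 21)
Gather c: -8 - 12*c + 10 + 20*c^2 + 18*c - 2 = 20*c^2 + 6*c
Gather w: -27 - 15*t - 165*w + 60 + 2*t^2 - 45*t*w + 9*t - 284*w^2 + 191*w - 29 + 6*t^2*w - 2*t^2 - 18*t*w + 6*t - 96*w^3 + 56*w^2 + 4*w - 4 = -96*w^3 - 228*w^2 + w*(6*t^2 - 63*t + 30)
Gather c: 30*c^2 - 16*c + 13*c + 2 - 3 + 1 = 30*c^2 - 3*c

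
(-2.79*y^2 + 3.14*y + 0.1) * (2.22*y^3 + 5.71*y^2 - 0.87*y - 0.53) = -6.1938*y^5 - 8.9601*y^4 + 20.5787*y^3 - 0.6821*y^2 - 1.7512*y - 0.053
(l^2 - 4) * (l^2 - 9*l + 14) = l^4 - 9*l^3 + 10*l^2 + 36*l - 56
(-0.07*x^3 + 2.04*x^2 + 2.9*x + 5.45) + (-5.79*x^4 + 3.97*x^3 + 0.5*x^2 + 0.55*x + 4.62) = -5.79*x^4 + 3.9*x^3 + 2.54*x^2 + 3.45*x + 10.07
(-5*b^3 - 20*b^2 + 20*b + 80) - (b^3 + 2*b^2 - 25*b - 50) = -6*b^3 - 22*b^2 + 45*b + 130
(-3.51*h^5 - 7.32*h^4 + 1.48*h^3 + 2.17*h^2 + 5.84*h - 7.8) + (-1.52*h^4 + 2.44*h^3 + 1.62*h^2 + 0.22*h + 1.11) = -3.51*h^5 - 8.84*h^4 + 3.92*h^3 + 3.79*h^2 + 6.06*h - 6.69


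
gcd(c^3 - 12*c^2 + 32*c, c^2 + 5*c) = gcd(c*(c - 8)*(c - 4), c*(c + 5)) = c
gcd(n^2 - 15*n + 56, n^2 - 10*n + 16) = n - 8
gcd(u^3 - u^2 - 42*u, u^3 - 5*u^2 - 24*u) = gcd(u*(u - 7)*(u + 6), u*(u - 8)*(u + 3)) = u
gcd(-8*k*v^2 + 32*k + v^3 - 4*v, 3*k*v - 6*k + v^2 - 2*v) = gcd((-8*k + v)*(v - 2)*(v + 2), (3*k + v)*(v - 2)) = v - 2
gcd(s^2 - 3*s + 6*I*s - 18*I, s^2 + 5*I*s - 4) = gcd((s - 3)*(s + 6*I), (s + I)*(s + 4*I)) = 1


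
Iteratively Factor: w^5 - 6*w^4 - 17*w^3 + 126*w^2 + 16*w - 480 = (w + 2)*(w^4 - 8*w^3 - w^2 + 128*w - 240) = (w + 2)*(w + 4)*(w^3 - 12*w^2 + 47*w - 60) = (w - 3)*(w + 2)*(w + 4)*(w^2 - 9*w + 20) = (w - 4)*(w - 3)*(w + 2)*(w + 4)*(w - 5)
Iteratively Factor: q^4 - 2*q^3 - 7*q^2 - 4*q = (q)*(q^3 - 2*q^2 - 7*q - 4) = q*(q - 4)*(q^2 + 2*q + 1) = q*(q - 4)*(q + 1)*(q + 1)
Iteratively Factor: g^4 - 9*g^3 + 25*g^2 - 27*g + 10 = (g - 5)*(g^3 - 4*g^2 + 5*g - 2) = (g - 5)*(g - 2)*(g^2 - 2*g + 1) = (g - 5)*(g - 2)*(g - 1)*(g - 1)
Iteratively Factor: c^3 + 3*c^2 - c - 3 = (c - 1)*(c^2 + 4*c + 3) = (c - 1)*(c + 3)*(c + 1)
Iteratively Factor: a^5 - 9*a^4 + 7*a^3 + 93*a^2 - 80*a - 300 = (a - 5)*(a^4 - 4*a^3 - 13*a^2 + 28*a + 60) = (a - 5)*(a + 2)*(a^3 - 6*a^2 - a + 30) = (a - 5)*(a + 2)^2*(a^2 - 8*a + 15) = (a - 5)^2*(a + 2)^2*(a - 3)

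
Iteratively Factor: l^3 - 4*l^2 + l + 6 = (l - 3)*(l^2 - l - 2) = (l - 3)*(l + 1)*(l - 2)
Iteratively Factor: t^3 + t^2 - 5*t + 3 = (t - 1)*(t^2 + 2*t - 3) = (t - 1)*(t + 3)*(t - 1)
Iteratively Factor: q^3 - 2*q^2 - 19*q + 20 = (q - 1)*(q^2 - q - 20) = (q - 5)*(q - 1)*(q + 4)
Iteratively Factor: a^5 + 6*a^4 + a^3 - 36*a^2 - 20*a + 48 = (a + 4)*(a^4 + 2*a^3 - 7*a^2 - 8*a + 12) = (a + 3)*(a + 4)*(a^3 - a^2 - 4*a + 4) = (a + 2)*(a + 3)*(a + 4)*(a^2 - 3*a + 2) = (a - 1)*(a + 2)*(a + 3)*(a + 4)*(a - 2)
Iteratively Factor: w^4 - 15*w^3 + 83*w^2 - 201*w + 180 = (w - 3)*(w^3 - 12*w^2 + 47*w - 60) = (w - 4)*(w - 3)*(w^2 - 8*w + 15) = (w - 5)*(w - 4)*(w - 3)*(w - 3)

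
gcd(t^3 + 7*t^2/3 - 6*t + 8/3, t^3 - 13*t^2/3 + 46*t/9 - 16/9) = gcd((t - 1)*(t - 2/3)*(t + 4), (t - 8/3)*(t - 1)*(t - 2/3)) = t^2 - 5*t/3 + 2/3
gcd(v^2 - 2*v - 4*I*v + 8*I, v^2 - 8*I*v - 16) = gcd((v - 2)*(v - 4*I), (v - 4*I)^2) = v - 4*I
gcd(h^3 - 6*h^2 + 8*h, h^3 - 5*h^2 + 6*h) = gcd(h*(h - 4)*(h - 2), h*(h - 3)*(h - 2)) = h^2 - 2*h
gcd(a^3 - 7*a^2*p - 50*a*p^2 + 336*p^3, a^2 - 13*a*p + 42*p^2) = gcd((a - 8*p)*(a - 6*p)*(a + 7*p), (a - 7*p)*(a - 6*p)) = -a + 6*p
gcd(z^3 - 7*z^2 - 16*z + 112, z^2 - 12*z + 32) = z - 4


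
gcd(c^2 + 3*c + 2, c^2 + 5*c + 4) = c + 1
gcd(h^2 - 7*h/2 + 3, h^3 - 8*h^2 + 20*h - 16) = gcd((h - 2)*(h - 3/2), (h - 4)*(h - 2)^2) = h - 2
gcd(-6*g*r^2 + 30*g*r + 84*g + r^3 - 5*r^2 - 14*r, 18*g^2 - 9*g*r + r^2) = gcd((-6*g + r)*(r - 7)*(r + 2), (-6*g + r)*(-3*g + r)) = -6*g + r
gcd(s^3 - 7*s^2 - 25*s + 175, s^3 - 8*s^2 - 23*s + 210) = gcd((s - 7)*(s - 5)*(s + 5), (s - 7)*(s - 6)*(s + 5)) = s^2 - 2*s - 35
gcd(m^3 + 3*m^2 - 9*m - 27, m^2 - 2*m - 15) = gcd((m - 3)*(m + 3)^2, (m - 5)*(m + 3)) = m + 3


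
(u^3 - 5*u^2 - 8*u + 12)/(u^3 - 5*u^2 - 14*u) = (u^2 - 7*u + 6)/(u*(u - 7))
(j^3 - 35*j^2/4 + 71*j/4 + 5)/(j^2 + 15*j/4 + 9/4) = (4*j^3 - 35*j^2 + 71*j + 20)/(4*j^2 + 15*j + 9)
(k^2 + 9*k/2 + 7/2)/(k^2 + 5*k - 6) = (2*k^2 + 9*k + 7)/(2*(k^2 + 5*k - 6))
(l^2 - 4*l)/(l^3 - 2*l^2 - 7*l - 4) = l/(l^2 + 2*l + 1)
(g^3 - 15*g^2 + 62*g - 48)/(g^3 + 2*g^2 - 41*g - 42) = (g^2 - 9*g + 8)/(g^2 + 8*g + 7)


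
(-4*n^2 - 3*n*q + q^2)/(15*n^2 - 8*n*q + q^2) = (-4*n^2 - 3*n*q + q^2)/(15*n^2 - 8*n*q + q^2)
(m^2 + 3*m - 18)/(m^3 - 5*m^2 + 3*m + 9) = (m + 6)/(m^2 - 2*m - 3)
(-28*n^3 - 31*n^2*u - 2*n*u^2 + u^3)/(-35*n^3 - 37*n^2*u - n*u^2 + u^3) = (4*n + u)/(5*n + u)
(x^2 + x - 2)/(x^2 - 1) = (x + 2)/(x + 1)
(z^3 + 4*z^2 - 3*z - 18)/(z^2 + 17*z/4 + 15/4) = 4*(z^2 + z - 6)/(4*z + 5)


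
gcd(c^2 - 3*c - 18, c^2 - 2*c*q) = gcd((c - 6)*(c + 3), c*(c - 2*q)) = 1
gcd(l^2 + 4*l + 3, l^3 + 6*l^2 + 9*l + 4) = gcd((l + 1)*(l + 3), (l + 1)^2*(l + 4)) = l + 1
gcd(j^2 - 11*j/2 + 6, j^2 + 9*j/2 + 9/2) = 1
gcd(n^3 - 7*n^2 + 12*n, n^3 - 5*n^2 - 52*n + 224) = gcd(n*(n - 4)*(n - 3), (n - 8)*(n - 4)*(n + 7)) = n - 4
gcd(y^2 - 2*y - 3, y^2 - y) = 1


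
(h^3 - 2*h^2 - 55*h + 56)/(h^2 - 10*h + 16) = (h^2 + 6*h - 7)/(h - 2)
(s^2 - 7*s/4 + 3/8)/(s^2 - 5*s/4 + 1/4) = (s - 3/2)/(s - 1)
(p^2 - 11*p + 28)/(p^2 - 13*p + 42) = (p - 4)/(p - 6)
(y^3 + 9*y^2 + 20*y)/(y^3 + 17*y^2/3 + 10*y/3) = 3*(y + 4)/(3*y + 2)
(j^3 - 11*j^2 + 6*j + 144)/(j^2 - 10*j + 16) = (j^2 - 3*j - 18)/(j - 2)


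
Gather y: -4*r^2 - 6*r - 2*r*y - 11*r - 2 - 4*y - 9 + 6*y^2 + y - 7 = -4*r^2 - 17*r + 6*y^2 + y*(-2*r - 3) - 18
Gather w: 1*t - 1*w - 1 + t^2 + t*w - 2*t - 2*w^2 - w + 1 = t^2 - t - 2*w^2 + w*(t - 2)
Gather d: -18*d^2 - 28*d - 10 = -18*d^2 - 28*d - 10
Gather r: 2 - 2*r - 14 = -2*r - 12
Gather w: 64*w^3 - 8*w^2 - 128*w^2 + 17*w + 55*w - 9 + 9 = 64*w^3 - 136*w^2 + 72*w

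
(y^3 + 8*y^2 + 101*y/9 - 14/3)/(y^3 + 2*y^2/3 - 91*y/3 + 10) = (y + 7/3)/(y - 5)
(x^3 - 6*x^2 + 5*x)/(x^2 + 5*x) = (x^2 - 6*x + 5)/(x + 5)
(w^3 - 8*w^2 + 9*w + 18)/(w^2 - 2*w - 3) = w - 6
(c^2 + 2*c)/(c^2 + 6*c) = (c + 2)/(c + 6)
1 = 1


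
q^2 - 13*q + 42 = (q - 7)*(q - 6)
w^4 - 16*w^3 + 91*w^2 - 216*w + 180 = (w - 6)*(w - 5)*(w - 3)*(w - 2)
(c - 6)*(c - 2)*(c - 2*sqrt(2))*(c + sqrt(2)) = c^4 - 8*c^3 - sqrt(2)*c^3 + 8*c^2 + 8*sqrt(2)*c^2 - 12*sqrt(2)*c + 32*c - 48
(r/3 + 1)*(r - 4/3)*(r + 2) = r^3/3 + 11*r^2/9 - 2*r/9 - 8/3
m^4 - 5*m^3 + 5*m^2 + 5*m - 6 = (m - 3)*(m - 2)*(m - 1)*(m + 1)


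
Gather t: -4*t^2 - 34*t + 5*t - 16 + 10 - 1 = -4*t^2 - 29*t - 7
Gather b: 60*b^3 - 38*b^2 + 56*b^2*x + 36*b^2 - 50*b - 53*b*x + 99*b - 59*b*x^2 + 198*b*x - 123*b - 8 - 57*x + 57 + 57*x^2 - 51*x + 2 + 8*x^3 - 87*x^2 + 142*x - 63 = 60*b^3 + b^2*(56*x - 2) + b*(-59*x^2 + 145*x - 74) + 8*x^3 - 30*x^2 + 34*x - 12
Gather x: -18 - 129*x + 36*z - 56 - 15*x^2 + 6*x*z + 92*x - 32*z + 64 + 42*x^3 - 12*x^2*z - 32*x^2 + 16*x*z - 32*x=42*x^3 + x^2*(-12*z - 47) + x*(22*z - 69) + 4*z - 10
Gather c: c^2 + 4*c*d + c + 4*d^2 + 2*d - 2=c^2 + c*(4*d + 1) + 4*d^2 + 2*d - 2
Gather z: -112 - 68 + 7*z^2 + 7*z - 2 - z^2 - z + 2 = 6*z^2 + 6*z - 180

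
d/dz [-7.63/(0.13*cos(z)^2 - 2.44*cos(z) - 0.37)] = (18.6172 - 1.9838*cos(z))*sin(z)/(-0.13*cos(z)^2 + 2.44*cos(z) + 0.37)^2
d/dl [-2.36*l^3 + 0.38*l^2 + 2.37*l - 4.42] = -7.08*l^2 + 0.76*l + 2.37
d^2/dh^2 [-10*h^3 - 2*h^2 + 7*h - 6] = -60*h - 4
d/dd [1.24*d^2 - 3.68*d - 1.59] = 2.48*d - 3.68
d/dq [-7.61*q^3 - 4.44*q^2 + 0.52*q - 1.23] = -22.83*q^2 - 8.88*q + 0.52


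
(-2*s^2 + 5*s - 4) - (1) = -2*s^2 + 5*s - 5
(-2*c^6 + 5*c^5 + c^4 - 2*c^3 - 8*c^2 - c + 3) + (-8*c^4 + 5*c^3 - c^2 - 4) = -2*c^6 + 5*c^5 - 7*c^4 + 3*c^3 - 9*c^2 - c - 1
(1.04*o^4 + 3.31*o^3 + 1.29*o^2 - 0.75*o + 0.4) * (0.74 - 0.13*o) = -0.1352*o^5 + 0.3393*o^4 + 2.2817*o^3 + 1.0521*o^2 - 0.607*o + 0.296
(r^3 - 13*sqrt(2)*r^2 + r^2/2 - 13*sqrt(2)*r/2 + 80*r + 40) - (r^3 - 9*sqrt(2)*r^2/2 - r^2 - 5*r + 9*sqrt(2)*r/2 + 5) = -17*sqrt(2)*r^2/2 + 3*r^2/2 - 11*sqrt(2)*r + 85*r + 35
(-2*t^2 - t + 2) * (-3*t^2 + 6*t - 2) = 6*t^4 - 9*t^3 - 8*t^2 + 14*t - 4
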